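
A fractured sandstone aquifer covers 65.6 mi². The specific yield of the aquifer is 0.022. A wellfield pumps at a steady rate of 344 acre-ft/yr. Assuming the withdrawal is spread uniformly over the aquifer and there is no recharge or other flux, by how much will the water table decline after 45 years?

A = 65.6 mi² = 1.699 × 10^8 m²
Q = 344 acre-ft/yr = 1163 m³/d
t = 45 years = 16420 d
ΔV = Q × t = 1163 m³/d × 16420 d = 1.909 × 10^7 m³
Δh = ΔV / (Sy × A) = 1.909 × 10^7 / (0.022 × 1.699 × 10^8) = 5.108 m

Δh ≈ 5.11 m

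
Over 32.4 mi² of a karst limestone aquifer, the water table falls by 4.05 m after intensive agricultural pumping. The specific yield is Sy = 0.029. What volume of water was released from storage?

A = 32.4 mi² = 8.392 × 10^7 m²
ΔV = Sy × A × Δh = 0.029 × 8.392 × 10^7 m² × 4.05 m = 9.856 × 10^6 m³

ΔV ≈ 9.86 × 10^6 m³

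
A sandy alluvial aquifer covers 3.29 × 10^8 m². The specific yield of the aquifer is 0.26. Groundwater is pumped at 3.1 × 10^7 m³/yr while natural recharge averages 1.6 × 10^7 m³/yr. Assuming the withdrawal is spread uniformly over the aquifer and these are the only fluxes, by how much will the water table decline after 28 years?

Δh ≈ 4.91 m

Net abstraction = 3.1 × 10^7 − 1.6 × 10^7 = 1.5 × 10^7 m³/yr
Q_net = 1.5 × 10^7 m³/yr = 41100 m³/d
t = 28 years = 10220 d
ΔV = Q × t = 41100 m³/d × 10220 d = 4.2 × 10^8 m³
Δh = ΔV / (Sy × A) = 4.2 × 10^8 / (0.26 × 3.29 × 10^8) = 4.91 m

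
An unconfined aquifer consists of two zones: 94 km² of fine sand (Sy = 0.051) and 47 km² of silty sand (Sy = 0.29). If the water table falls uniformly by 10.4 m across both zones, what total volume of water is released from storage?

ΔV ≈ 1.92 × 10^8 m³

A₁ = 94 km² = 9.4 × 10^7 m²; A₂ = 47 km² = 4.7 × 10^7 m²
ΔV₁ = 0.051 × 9.4 × 10^7 × 10.4 = 4.986 × 10^7 m³
ΔV₂ = 0.29 × 4.7 × 10^7 × 10.4 = 1.418 × 10^8 m³
ΔV = ΔV₁ + ΔV₂ = 1.916 × 10^8 m³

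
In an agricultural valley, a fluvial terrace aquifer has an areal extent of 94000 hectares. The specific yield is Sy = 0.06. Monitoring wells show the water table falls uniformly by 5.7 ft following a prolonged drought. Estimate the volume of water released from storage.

ΔV ≈ 9.8 × 10^7 m³

A = 94000 hectares = 9.4 × 10^8 m²
Δh = 5.7 ft = 1.737 m
ΔV = Sy × A × Δh = 0.06 × 9.4 × 10^8 m² × 1.737 m = 9.799 × 10^7 m³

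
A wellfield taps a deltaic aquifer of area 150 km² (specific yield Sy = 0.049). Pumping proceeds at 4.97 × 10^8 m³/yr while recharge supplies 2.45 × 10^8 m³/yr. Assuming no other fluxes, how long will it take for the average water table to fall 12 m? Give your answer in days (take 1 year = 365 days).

t ≈ 128 days

A = 150 km² = 1.5 × 10^8 m²
ΔV = Sy × A × Δh = 0.049 × 1.5 × 10^8 × 12 = 8.82 × 10^7 m³
Net withdrawal = 4.97 × 10^8 − 2.45 × 10^8 = 2.52 × 10^8 m³/yr = 6.904 × 10^5 m³/d
t = ΔV / Q = 8.82 × 10^7 m³ / 6.904 × 10^5 m³/d = 127.8 d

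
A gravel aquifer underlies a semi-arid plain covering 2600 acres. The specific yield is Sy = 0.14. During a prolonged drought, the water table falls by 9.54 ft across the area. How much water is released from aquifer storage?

ΔV ≈ 4.28 × 10^6 m³

A = 2600 acres = 1.052 × 10^7 m²
Δh = 9.54 ft = 2.908 m
ΔV = Sy × A × Δh = 0.14 × 1.052 × 10^7 m² × 2.908 m = 4.283 × 10^6 m³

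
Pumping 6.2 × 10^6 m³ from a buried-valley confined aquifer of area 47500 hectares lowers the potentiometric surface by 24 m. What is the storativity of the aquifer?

A = 47500 hectares = 4.75 × 10^8 m²
S = ΔV / (A × Δh) = 6.2 × 10^6 m³ / (4.75 × 10^8 m² × 24 m) = 5.439 × 10^-4

S ≈ 5.4 × 10^-4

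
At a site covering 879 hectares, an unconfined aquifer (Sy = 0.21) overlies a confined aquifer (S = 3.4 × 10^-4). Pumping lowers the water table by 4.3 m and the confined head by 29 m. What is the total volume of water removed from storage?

ΔV ≈ 8.02 × 10^6 m³

A = 879 hectares = 8.79 × 10^6 m²
Unconfined: ΔV_u = Sy × A × Δh_u = 0.21 × 8.79 × 10^6 × 4.3 = 7.937 × 10^6 m³
Confined: ΔV_c = S × A × Δh_c = 3.4 × 10^-4 × 8.79 × 10^6 × 29 = 86670 m³
Total ΔV = 7.937 × 10^6 + 86670 = 8.024 × 10^6 m³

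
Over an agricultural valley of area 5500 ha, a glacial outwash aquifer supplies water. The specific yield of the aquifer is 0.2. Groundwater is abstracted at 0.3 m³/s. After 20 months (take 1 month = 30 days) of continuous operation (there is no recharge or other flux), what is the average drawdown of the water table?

A = 5500 ha = 5.5 × 10^7 m²
Q = 0.3 m³/s = 25920 m³/d
t = 20 months = 600 d
ΔV = Q × t = 25920 m³/d × 600 d = 1.555 × 10^7 m³
Δh = ΔV / (Sy × A) = 1.555 × 10^7 / (0.2 × 5.5 × 10^7) = 1.414 m

Δh ≈ 1.41 m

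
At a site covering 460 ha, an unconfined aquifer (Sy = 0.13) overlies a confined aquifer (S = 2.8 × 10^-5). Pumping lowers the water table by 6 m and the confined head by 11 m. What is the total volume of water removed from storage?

ΔV ≈ 3.59 × 10^6 m³

A = 460 ha = 4.6 × 10^6 m²
Unconfined: ΔV_u = Sy × A × Δh_u = 0.13 × 4.6 × 10^6 × 6 = 3.588 × 10^6 m³
Confined: ΔV_c = S × A × Δh_c = 2.8 × 10^-5 × 4.6 × 10^6 × 11 = 1417 m³
Total ΔV = 3.588 × 10^6 + 1417 = 3.589 × 10^6 m³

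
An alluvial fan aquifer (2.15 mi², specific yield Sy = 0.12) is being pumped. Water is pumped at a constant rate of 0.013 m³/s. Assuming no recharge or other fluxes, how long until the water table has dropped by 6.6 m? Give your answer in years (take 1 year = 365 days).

t ≈ 10.8 years

A = 2.15 mi² = 5.568 × 10^6 m²
ΔV = Sy × A × Δh = 0.12 × 5.568 × 10^6 × 6.6 = 4.41 × 10^6 m³
Q = 0.013 m³/s = 1123 m³/d
t = ΔV / Q = 4.41 × 10^6 m³ / 1123 m³/d = 3926 d
t = 3926 d ≈ 10.76 years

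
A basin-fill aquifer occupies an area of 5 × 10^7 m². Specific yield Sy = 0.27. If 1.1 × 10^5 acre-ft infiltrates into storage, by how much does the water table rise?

Δh ≈ 10.1 m

ΔV = 1.1 × 10^5 acre-ft = 1.357 × 10^8 m³
Δh = ΔV / (Sy × A) = 1.357 × 10^8 m³ / (0.27 × 5 × 10^7 m²) = 10.05 m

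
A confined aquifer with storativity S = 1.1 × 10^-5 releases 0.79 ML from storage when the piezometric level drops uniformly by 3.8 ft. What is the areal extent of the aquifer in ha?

A ≈ 6200 ha

Δh = 3.8 ft = 1.158 m
ΔV = 0.79 ML = 790 m³
A = ΔV / (S × Δh) = 790 / (1.1 × 10^-5 × 1.158) = 6.201 × 10^7 m²
A = 6.201 × 10^7 m² = 6201 ha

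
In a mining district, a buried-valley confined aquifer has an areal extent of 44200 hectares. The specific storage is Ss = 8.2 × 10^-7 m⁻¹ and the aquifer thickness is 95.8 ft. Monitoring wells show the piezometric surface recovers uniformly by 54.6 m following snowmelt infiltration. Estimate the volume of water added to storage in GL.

b = 95.8 ft = 29.2 m
S = Ss × b = 8.2 × 10^-7 m⁻¹ × 29.2 m = 2.394 × 10^-5
A = 44200 hectares = 4.42 × 10^8 m²
ΔV = S × A × Δh = 2.394 × 10^-5 × 4.42 × 10^8 m² × 54.6 m = 5.778 × 10^5 m³
ΔV = 5.778 × 10^5 m³ = 0.5778 GL

ΔV ≈ 0.578 GL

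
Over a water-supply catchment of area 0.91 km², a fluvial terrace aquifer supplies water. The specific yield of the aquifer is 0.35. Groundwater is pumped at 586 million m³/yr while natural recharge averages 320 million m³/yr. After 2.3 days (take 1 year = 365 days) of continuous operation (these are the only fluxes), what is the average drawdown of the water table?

Δh ≈ 5.26 m

A = 0.91 km² = 9.1 × 10^5 m²
Net abstraction = 586 − 320 = 266 million m³/yr
Q_net = 266 million m³/yr = 7.288 × 10^5 m³/d
ΔV = Q × t = 7.288 × 10^5 m³/d × 2.3 d = 1.676 × 10^6 m³
Δh = ΔV / (Sy × A) = 1.676 × 10^6 / (0.35 × 9.1 × 10^5) = 5.263 m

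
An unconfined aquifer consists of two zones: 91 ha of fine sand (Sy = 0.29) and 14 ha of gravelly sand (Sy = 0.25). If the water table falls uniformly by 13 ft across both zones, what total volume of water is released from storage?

A₁ = 91 ha = 9.1 × 10^5 m²; A₂ = 14 ha = 1.4 × 10^5 m²
Δh = 13 ft = 3.962 m
ΔV₁ = 0.29 × 9.1 × 10^5 × 3.962 = 1.046 × 10^6 m³
ΔV₂ = 0.25 × 1.4 × 10^5 × 3.962 = 1.387 × 10^5 m³
ΔV = ΔV₁ + ΔV₂ = 1.184 × 10^6 m³

ΔV ≈ 1.18 × 10^6 m³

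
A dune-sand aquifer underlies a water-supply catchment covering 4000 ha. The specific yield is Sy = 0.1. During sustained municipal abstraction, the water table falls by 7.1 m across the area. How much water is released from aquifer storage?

ΔV ≈ 2.84 × 10^7 m³

A = 4000 ha = 4 × 10^7 m²
ΔV = Sy × A × Δh = 0.1 × 4 × 10^7 m² × 7.1 m = 2.84 × 10^7 m³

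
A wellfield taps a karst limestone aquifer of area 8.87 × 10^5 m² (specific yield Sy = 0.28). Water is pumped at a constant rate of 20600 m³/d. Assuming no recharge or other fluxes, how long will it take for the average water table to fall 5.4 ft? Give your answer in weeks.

t ≈ 2.83 weeks

Δh = 5.4 ft = 1.646 m
ΔV = Sy × A × Δh = 0.28 × 8.87 × 10^5 × 1.646 = 4.088 × 10^5 m³
t = ΔV / Q = 4.088 × 10^5 m³ / 20600 m³/d = 19.84 d
t = 19.84 d ≈ 2.835 weeks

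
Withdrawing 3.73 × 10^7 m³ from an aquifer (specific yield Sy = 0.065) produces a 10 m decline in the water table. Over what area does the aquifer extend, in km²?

A = ΔV / (Sy × Δh) = 3.73 × 10^7 / (0.065 × 10) = 5.738 × 10^7 m²
A = 5.738 × 10^7 m² = 57.38 km²

A ≈ 57.4 km²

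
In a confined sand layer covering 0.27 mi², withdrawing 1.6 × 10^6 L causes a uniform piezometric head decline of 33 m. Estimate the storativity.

A = 0.27 mi² = 6.993 × 10^5 m²
ΔV = 1.6 × 10^6 L = 1600 m³
S = ΔV / (A × Δh) = 1600 m³ / (6.993 × 10^5 m² × 33 m) = 6.933 × 10^-5

S ≈ 6.9 × 10^-5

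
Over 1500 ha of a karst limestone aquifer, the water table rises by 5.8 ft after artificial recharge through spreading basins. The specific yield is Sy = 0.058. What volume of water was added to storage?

A = 1500 ha = 1.5 × 10^7 m²
Δh = 5.8 ft = 1.768 m
ΔV = Sy × A × Δh = 0.058 × 1.5 × 10^7 m² × 1.768 m = 1.538 × 10^6 m³

ΔV ≈ 1.54 × 10^6 m³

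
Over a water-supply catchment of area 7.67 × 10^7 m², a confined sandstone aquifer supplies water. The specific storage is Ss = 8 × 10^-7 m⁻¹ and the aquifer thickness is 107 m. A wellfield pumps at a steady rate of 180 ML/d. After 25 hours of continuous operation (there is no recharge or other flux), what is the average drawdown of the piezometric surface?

Δh ≈ 28.6 m

S = Ss × b = 8 × 10^-7 m⁻¹ × 107 m = 8.56 × 10^-5
Q = 180 ML/d = 1.8 × 10^5 m³/d
t = 25 hours = 1.042 d
ΔV = Q × t = 1.8 × 10^5 m³/d × 1.042 d = 1.875 × 10^5 m³
Δh = ΔV / (S × A) = 1.875 × 10^5 / (8.56 × 10^-5 × 7.67 × 10^7) = 28.56 m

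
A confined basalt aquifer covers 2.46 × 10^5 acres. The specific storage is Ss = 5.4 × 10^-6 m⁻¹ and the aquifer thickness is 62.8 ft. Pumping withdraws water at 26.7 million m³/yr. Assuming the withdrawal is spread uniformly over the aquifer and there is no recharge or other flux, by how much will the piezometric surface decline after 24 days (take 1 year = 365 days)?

b = 62.8 ft = 19.14 m
S = Ss × b = 5.4 × 10^-6 m⁻¹ × 19.14 m = 1.034 × 10^-4
A = 2.46 × 10^5 acres = 9.955 × 10^8 m²
Q = 26.7 million m³/yr = 73150 m³/d
ΔV = Q × t = 73150 m³/d × 24 d = 1.756 × 10^6 m³
Δh = ΔV / (S × A) = 1.756 × 10^6 / (1.034 × 10^-4 × 9.955 × 10^8) = 17.06 m

Δh ≈ 17.1 m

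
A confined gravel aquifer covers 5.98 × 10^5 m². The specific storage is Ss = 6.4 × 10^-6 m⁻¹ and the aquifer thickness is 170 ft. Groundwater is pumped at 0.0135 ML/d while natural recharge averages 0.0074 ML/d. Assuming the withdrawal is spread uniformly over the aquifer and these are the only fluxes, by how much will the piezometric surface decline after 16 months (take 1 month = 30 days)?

b = 170 ft = 51.82 m
S = Ss × b = 6.4 × 10^-6 m⁻¹ × 51.82 m = 3.316 × 10^-4
Net abstraction = 0.0135 − 0.0074 = 0.0061 ML/d
Q_net = 0.0061 ML/d = 6.1 m³/d
t = 16 months = 480 d
ΔV = Q × t = 6.1 m³/d × 480 d = 2928 m³
Δh = ΔV / (S × A) = 2928 / (3.316 × 10^-4 × 5.98 × 10^5) = 14.76 m

Δh ≈ 14.8 m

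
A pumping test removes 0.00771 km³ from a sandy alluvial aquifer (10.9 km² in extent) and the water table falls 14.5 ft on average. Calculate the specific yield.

A = 10.9 km² = 1.09 × 10^7 m²
Δh = 14.5 ft = 4.42 m
ΔV = 0.00771 km³ = 7.71 × 10^6 m³
Sy = ΔV / (A × Δh) = 7.71 × 10^6 m³ / (1.09 × 10^7 m² × 4.42 m) = 0.16

Sy ≈ 0.16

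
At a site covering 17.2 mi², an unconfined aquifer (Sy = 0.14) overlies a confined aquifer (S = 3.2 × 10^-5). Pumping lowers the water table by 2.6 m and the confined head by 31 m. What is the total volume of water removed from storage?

ΔV ≈ 1.63 × 10^7 m³

A = 17.2 mi² = 4.455 × 10^7 m²
Unconfined: ΔV_u = Sy × A × Δh_u = 0.14 × 4.455 × 10^7 × 2.6 = 1.622 × 10^7 m³
Confined: ΔV_c = S × A × Δh_c = 3.2 × 10^-5 × 4.455 × 10^7 × 31 = 44190 m³
Total ΔV = 1.622 × 10^7 + 44190 = 1.626 × 10^7 m³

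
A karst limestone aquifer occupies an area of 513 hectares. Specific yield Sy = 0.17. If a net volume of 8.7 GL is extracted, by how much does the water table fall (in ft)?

Δh ≈ 32.7 ft

A = 513 hectares = 5.13 × 10^6 m²
ΔV = 8.7 GL = 8.7 × 10^6 m³
Δh = ΔV / (Sy × A) = 8.7 × 10^6 m³ / (0.17 × 5.13 × 10^6 m²) = 9.976 m
Δh = 9.976 m = 32.73 ft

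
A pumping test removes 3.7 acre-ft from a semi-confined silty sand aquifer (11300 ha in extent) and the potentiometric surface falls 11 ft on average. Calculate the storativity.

S ≈ 1.2 × 10^-5

A = 11300 ha = 1.13 × 10^8 m²
Δh = 11 ft = 3.353 m
ΔV = 3.7 acre-ft = 4564 m³
S = ΔV / (A × Δh) = 4564 m³ / (1.13 × 10^8 m² × 3.353 m) = 1.205 × 10^-5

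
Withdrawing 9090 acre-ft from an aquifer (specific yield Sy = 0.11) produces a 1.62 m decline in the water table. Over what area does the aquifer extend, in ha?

ΔV = 9090 acre-ft = 1.121 × 10^7 m³
A = ΔV / (Sy × Δh) = 1.121 × 10^7 / (0.11 × 1.62) = 6.292 × 10^7 m²
A = 6.292 × 10^7 m² = 6292 ha

A ≈ 6290 ha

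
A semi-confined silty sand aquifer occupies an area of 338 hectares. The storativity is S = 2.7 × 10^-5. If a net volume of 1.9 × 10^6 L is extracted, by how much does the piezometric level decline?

A = 338 hectares = 3.38 × 10^6 m²
ΔV = 1.9 × 10^6 L = 1900 m³
Δh = ΔV / (S × A) = 1900 m³ / (2.7 × 10^-5 × 3.38 × 10^6 m²) = 20.82 m

Δh ≈ 20.8 m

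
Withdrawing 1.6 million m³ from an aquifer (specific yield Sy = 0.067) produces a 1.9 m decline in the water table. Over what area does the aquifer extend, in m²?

ΔV = 1.6 million m³ = 1.6 × 10^6 m³
A = ΔV / (Sy × Δh) = 1.6 × 10^6 / (0.067 × 1.9) = 1.257 × 10^7 m²

A ≈ 1.26 × 10^7 m²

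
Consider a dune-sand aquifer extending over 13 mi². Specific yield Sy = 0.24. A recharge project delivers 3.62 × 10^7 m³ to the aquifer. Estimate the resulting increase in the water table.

Δh ≈ 4.48 m

A = 13 mi² = 3.367 × 10^7 m²
Δh = ΔV / (Sy × A) = 3.62 × 10^7 m³ / (0.24 × 3.367 × 10^7 m²) = 4.48 m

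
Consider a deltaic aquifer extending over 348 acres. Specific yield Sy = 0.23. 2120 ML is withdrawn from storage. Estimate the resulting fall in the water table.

Δh ≈ 6.55 m

A = 348 acres = 1.408 × 10^6 m²
ΔV = 2120 ML = 2.12 × 10^6 m³
Δh = ΔV / (Sy × A) = 2.12 × 10^6 m³ / (0.23 × 1.408 × 10^6 m²) = 6.545 m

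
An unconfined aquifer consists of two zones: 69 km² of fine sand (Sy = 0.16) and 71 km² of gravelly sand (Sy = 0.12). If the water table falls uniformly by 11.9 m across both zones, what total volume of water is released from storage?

A₁ = 69 km² = 6.9 × 10^7 m²; A₂ = 71 km² = 7.1 × 10^7 m²
ΔV₁ = 0.16 × 6.9 × 10^7 × 11.9 = 1.314 × 10^8 m³
ΔV₂ = 0.12 × 7.1 × 10^7 × 11.9 = 1.014 × 10^8 m³
ΔV = ΔV₁ + ΔV₂ = 2.328 × 10^8 m³

ΔV ≈ 2.33 × 10^8 m³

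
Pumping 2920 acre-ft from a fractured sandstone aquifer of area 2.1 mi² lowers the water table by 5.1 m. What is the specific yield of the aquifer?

A = 2.1 mi² = 5.439 × 10^6 m²
ΔV = 2920 acre-ft = 3.602 × 10^6 m³
Sy = ΔV / (A × Δh) = 3.602 × 10^6 m³ / (5.439 × 10^6 m² × 5.1 m) = 0.1298

Sy ≈ 0.13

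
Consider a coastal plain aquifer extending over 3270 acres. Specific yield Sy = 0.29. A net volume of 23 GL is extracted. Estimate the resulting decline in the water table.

Δh ≈ 5.99 m

A = 3270 acres = 1.323 × 10^7 m²
ΔV = 23 GL = 2.3 × 10^7 m³
Δh = ΔV / (Sy × A) = 2.3 × 10^7 m³ / (0.29 × 1.323 × 10^7 m²) = 5.993 m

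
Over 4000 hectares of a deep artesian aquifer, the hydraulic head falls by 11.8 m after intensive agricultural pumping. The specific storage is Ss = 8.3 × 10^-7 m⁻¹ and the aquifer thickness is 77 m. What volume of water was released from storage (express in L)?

ΔV ≈ 3.02 × 10^7 L

S = Ss × b = 8.3 × 10^-7 m⁻¹ × 77 m = 6.391 × 10^-5
A = 4000 hectares = 4 × 10^7 m²
ΔV = S × A × Δh = 6.391 × 10^-5 × 4 × 10^7 m² × 11.8 m = 30170 m³
ΔV = 30170 m³ = 3.017 × 10^7 L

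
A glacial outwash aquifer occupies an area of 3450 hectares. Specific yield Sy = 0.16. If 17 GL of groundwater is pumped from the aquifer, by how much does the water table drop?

A = 3450 hectares = 3.45 × 10^7 m²
ΔV = 17 GL = 1.7 × 10^7 m³
Δh = ΔV / (Sy × A) = 1.7 × 10^7 m³ / (0.16 × 3.45 × 10^7 m²) = 3.08 m

Δh ≈ 3.08 m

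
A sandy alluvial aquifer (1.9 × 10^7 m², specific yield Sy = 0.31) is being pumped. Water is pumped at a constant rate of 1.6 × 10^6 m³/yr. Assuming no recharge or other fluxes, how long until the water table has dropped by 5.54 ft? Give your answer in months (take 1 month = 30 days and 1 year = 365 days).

Δh = 5.54 ft = 1.689 m
ΔV = Sy × A × Δh = 0.31 × 1.9 × 10^7 × 1.689 = 9.946 × 10^6 m³
Q = 1.6 × 10^6 m³/yr = 4384 m³/d
t = ΔV / Q = 9.946 × 10^6 m³ / 4384 m³/d = 2269 d
t = 2269 d ≈ 75.63 months

t ≈ 75.6 months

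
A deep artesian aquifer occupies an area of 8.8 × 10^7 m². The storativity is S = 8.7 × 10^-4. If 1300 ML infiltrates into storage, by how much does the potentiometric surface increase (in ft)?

ΔV = 1300 ML = 1.3 × 10^6 m³
Δh = ΔV / (S × A) = 1.3 × 10^6 m³ / (8.7 × 10^-4 × 8.8 × 10^7 m²) = 16.98 m
Δh = 16.98 m = 55.71 ft

Δh ≈ 55.7 ft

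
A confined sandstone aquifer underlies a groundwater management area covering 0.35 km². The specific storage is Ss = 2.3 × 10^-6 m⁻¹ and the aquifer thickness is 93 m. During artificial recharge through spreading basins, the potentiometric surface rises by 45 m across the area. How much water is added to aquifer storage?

S = Ss × b = 2.3 × 10^-6 m⁻¹ × 93 m = 2.139 × 10^-4
A = 0.35 km² = 3.5 × 10^5 m²
ΔV = S × A × Δh = 2.139 × 10^-4 × 3.5 × 10^5 m² × 45 m = 3369 m³

ΔV ≈ 3370 m³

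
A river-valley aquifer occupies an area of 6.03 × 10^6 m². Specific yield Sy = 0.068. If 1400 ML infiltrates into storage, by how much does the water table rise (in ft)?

Δh ≈ 11.2 ft

ΔV = 1400 ML = 1.4 × 10^6 m³
Δh = ΔV / (Sy × A) = 1.4 × 10^6 m³ / (0.068 × 6.03 × 10^6 m²) = 3.414 m
Δh = 3.414 m = 11.2 ft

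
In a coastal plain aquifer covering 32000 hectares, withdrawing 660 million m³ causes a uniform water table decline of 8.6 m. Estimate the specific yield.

Sy ≈ 0.24

A = 32000 hectares = 3.2 × 10^8 m²
ΔV = 660 million m³ = 6.6 × 10^8 m³
Sy = ΔV / (A × Δh) = 6.6 × 10^8 m³ / (3.2 × 10^8 m² × 8.6 m) = 0.2398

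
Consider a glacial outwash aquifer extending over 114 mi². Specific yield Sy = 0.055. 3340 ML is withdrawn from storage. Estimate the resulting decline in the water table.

A = 114 mi² = 2.953 × 10^8 m²
ΔV = 3340 ML = 3.34 × 10^6 m³
Δh = ΔV / (Sy × A) = 3.34 × 10^6 m³ / (0.055 × 2.953 × 10^8 m²) = 0.2057 m

Δh ≈ 0.206 m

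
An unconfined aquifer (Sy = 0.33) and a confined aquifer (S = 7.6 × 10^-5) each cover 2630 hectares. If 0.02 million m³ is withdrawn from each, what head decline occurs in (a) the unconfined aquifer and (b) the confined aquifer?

A = 2630 hectares = 2.63 × 10^7 m²
ΔV = 0.02 million m³ = 20000 m³
Unconfined: Δh_u = ΔV/(Sy·A) = 20000/(0.33 × 2.63 × 10^7) = 0.002304 m
Confined: Δh_c = ΔV/(S·A) = 20000/(7.6 × 10^-5 × 2.63 × 10^7) = 10.01 m

Δh_u ≈ 0.0023 m; Δh_c ≈ 10 m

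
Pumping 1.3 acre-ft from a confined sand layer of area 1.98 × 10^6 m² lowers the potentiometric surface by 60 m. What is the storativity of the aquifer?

ΔV = 1.3 acre-ft = 1604 m³
S = ΔV / (A × Δh) = 1604 m³ / (1.98 × 10^6 m² × 60 m) = 1.35 × 10^-5

S ≈ 1.3 × 10^-5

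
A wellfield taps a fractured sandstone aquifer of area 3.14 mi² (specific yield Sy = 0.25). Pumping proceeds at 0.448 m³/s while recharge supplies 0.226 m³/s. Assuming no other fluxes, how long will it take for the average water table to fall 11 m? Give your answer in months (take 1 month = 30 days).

t ≈ 38.9 months

A = 3.14 mi² = 8.133 × 10^6 m²
ΔV = Sy × A × Δh = 0.25 × 8.133 × 10^6 × 11 = 2.236 × 10^7 m³
Net withdrawal = 0.448 − 0.226 = 0.222 m³/s = 19180 m³/d
t = ΔV / Q = 2.236 × 10^7 m³ / 19180 m³/d = 1166 d
t = 1166 d ≈ 38.87 months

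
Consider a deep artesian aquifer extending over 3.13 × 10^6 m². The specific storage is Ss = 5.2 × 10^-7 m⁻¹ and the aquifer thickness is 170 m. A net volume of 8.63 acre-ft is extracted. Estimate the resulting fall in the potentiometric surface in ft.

Δh ≈ 126 ft

S = Ss × b = 5.2 × 10^-7 m⁻¹ × 170 m = 8.84 × 10^-5
ΔV = 8.63 acre-ft = 10640 m³
Δh = ΔV / (S × A) = 10640 m³ / (8.84 × 10^-5 × 3.13 × 10^6 m²) = 38.47 m
Δh = 38.47 m = 126.2 ft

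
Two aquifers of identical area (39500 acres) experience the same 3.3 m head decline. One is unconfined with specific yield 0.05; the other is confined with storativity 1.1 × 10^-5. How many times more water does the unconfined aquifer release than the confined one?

ΔV_u / ΔV_c ≈ 4550

A = 39500 acres = 1.599 × 10^8 m²
Unconfined: ΔV_u = Sy × A × Δh = 0.05 × 1.599 × 10^8 × 3.3 = 2.638 × 10^7 m³
Confined: ΔV_c = S × A × Δh = 1.1 × 10^-5 × 1.599 × 10^8 × 3.3 = 5803 m³
Ratio = ΔV_u / ΔV_c = Sy / S = 0.05 / 1.1 × 10^-5 = 4545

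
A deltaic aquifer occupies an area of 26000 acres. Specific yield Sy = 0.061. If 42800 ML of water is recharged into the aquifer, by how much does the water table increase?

Δh ≈ 6.67 m

A = 26000 acres = 1.052 × 10^8 m²
ΔV = 42800 ML = 4.28 × 10^7 m³
Δh = ΔV / (Sy × A) = 4.28 × 10^7 m³ / (0.061 × 1.052 × 10^8 m²) = 6.668 m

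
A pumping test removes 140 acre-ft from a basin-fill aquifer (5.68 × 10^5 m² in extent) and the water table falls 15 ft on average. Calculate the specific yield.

Sy ≈ 0.066

Δh = 15 ft = 4.572 m
ΔV = 140 acre-ft = 1.727 × 10^5 m³
Sy = ΔV / (A × Δh) = 1.727 × 10^5 m³ / (5.68 × 10^5 m² × 4.572 m) = 0.0665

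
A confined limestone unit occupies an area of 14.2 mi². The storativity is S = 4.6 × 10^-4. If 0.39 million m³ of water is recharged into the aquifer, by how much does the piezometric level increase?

Δh ≈ 23.1 m

A = 14.2 mi² = 3.678 × 10^7 m²
ΔV = 0.39 million m³ = 3.9 × 10^5 m³
Δh = ΔV / (S × A) = 3.9 × 10^5 m³ / (4.6 × 10^-4 × 3.678 × 10^7 m²) = 23.05 m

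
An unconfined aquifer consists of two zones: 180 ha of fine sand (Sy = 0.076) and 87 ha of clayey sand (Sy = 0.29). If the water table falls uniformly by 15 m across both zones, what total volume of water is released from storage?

ΔV ≈ 5.84 × 10^6 m³

A₁ = 180 ha = 1.8 × 10^6 m²; A₂ = 87 ha = 8.7 × 10^5 m²
ΔV₁ = 0.076 × 1.8 × 10^6 × 15 = 2.052 × 10^6 m³
ΔV₂ = 0.29 × 8.7 × 10^5 × 15 = 3.784 × 10^6 m³
ΔV = ΔV₁ + ΔV₂ = 5.837 × 10^6 m³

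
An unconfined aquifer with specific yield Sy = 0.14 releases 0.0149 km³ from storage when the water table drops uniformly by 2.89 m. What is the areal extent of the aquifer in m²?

ΔV = 0.0149 km³ = 1.49 × 10^7 m³
A = ΔV / (Sy × Δh) = 1.49 × 10^7 / (0.14 × 2.89) = 3.683 × 10^7 m²

A ≈ 3.68 × 10^7 m²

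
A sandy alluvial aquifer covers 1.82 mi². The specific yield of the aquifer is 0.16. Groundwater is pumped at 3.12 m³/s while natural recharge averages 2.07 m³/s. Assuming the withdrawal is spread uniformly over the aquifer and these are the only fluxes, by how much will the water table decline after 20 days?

Δh ≈ 2.41 m

A = 1.82 mi² = 4.714 × 10^6 m²
Net abstraction = 3.12 − 2.07 = 1.05 m³/s
Q_net = 1.05 m³/s = 90720 m³/d
ΔV = Q × t = 90720 m³/d × 20 d = 1.814 × 10^6 m³
Δh = ΔV / (Sy × A) = 1.814 × 10^6 / (0.16 × 4.714 × 10^6) = 2.406 m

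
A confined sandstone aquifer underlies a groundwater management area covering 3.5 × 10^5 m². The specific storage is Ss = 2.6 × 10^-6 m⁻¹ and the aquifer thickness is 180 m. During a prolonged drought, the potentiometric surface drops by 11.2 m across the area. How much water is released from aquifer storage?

ΔV ≈ 1830 m³

S = Ss × b = 2.6 × 10^-6 m⁻¹ × 180 m = 4.68 × 10^-4
ΔV = S × A × Δh = 4.68 × 10^-4 × 3.5 × 10^5 m² × 11.2 m = 1835 m³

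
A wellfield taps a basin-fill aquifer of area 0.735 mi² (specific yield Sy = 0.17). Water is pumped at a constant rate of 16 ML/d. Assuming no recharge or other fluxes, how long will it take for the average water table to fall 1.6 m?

t ≈ 32.4 days

A = 0.735 mi² = 1.904 × 10^6 m²
ΔV = Sy × A × Δh = 0.17 × 1.904 × 10^6 × 1.6 = 5.178 × 10^5 m³
Q = 16 ML/d = 16000 m³/d
t = ΔV / Q = 5.178 × 10^5 m³ / 16000 m³/d = 32.36 d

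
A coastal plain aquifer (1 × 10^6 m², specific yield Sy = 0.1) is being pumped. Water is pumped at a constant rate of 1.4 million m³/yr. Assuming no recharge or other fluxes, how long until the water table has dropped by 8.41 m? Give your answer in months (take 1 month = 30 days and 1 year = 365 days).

t ≈ 7.31 months

ΔV = Sy × A × Δh = 0.1 × 1 × 10^6 × 8.41 = 8.41 × 10^5 m³
Q = 1.4 million m³/yr = 3836 m³/d
t = ΔV / Q = 8.41 × 10^5 m³ / 3836 m³/d = 219.3 d
t = 219.3 d ≈ 7.309 months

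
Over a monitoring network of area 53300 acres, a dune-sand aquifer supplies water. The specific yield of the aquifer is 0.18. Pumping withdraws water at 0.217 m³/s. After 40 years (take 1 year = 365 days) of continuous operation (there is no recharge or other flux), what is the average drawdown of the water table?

Δh ≈ 7.05 m

A = 53300 acres = 2.157 × 10^8 m²
Q = 0.217 m³/s = 18750 m³/d
t = 40 years = 14600 d
ΔV = Q × t = 18750 m³/d × 14600 d = 2.737 × 10^8 m³
Δh = ΔV / (Sy × A) = 2.737 × 10^8 / (0.18 × 2.157 × 10^8) = 7.05 m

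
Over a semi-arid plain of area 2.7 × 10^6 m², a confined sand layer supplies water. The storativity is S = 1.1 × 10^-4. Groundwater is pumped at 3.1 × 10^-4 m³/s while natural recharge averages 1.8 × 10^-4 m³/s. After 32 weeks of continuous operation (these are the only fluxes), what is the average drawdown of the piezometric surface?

Net abstraction = 3.1 × 10^-4 − 1.8 × 10^-4 = 1.3 × 10^-4 m³/s
Q_net = 1.3 × 10^-4 m³/s = 11.23 m³/d
t = 32 weeks = 224 d
ΔV = Q × t = 11.23 m³/d × 224 d = 2516 m³
Δh = ΔV / (S × A) = 2516 / (1.1 × 10^-4 × 2.7 × 10^6) = 8.471 m

Δh ≈ 8.47 m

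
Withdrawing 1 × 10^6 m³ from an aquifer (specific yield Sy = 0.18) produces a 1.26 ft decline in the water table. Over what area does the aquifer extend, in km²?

Δh = 1.26 ft = 0.384 m
A = ΔV / (Sy × Δh) = 1 × 10^6 / (0.18 × 0.384) = 1.447 × 10^7 m²
A = 1.447 × 10^7 m² = 14.47 km²

A ≈ 14.5 km²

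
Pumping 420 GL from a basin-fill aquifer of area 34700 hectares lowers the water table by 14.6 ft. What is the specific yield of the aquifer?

Sy ≈ 0.27

A = 34700 hectares = 3.47 × 10^8 m²
Δh = 14.6 ft = 4.45 m
ΔV = 420 GL = 4.2 × 10^8 m³
Sy = ΔV / (A × Δh) = 4.2 × 10^8 m³ / (3.47 × 10^8 m² × 4.45 m) = 0.272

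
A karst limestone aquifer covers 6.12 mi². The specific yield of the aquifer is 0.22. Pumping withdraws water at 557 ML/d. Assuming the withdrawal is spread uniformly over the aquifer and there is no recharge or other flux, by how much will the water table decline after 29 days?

Δh ≈ 4.63 m

A = 6.12 mi² = 1.585 × 10^7 m²
Q = 557 ML/d = 5.57 × 10^5 m³/d
ΔV = Q × t = 5.57 × 10^5 m³/d × 29 d = 1.615 × 10^7 m³
Δh = ΔV / (Sy × A) = 1.615 × 10^7 / (0.22 × 1.585 × 10^7) = 4.632 m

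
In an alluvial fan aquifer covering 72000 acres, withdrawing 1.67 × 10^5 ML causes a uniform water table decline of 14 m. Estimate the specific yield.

A = 72000 acres = 2.914 × 10^8 m²
ΔV = 1.67 × 10^5 ML = 1.67 × 10^8 m³
Sy = ΔV / (A × Δh) = 1.67 × 10^8 m³ / (2.914 × 10^8 m² × 14 m) = 0.04094

Sy ≈ 0.041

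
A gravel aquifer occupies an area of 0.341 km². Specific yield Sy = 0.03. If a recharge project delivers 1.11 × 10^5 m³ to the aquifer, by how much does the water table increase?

A = 0.341 km² = 3.41 × 10^5 m²
Δh = ΔV / (Sy × A) = 1.11 × 10^5 m³ / (0.03 × 3.41 × 10^5 m²) = 10.85 m

Δh ≈ 10.9 m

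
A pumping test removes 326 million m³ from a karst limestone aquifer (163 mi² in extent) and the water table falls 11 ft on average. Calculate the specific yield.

A = 163 mi² = 4.222 × 10^8 m²
Δh = 11 ft = 3.353 m
ΔV = 326 million m³ = 3.26 × 10^8 m³
Sy = ΔV / (A × Δh) = 3.26 × 10^8 m³ / (4.222 × 10^8 m² × 3.353 m) = 0.2303

Sy ≈ 0.23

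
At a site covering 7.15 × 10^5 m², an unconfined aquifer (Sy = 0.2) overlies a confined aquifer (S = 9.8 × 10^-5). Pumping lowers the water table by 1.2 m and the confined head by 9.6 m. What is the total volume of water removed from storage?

ΔV ≈ 1.72 × 10^5 m³

Unconfined: ΔV_u = Sy × A × Δh_u = 0.2 × 7.15 × 10^5 × 1.2 = 1.716 × 10^5 m³
Confined: ΔV_c = S × A × Δh_c = 9.8 × 10^-5 × 7.15 × 10^5 × 9.6 = 672.7 m³
Total ΔV = 1.716 × 10^5 + 672.7 = 1.723 × 10^5 m³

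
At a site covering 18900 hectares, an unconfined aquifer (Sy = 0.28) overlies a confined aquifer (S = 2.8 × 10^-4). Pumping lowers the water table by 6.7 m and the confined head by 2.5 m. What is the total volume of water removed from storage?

A = 18900 hectares = 1.89 × 10^8 m²
Unconfined: ΔV_u = Sy × A × Δh_u = 0.28 × 1.89 × 10^8 × 6.7 = 3.546 × 10^8 m³
Confined: ΔV_c = S × A × Δh_c = 2.8 × 10^-4 × 1.89 × 10^8 × 2.5 = 1.323 × 10^5 m³
Total ΔV = 3.546 × 10^8 + 1.323 × 10^5 = 3.547 × 10^8 m³

ΔV ≈ 3.55 × 10^8 m³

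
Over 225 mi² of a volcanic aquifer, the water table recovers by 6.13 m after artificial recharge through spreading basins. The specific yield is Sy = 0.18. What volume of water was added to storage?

ΔV ≈ 6.43 × 10^8 m³

A = 225 mi² = 5.827 × 10^8 m²
ΔV = Sy × A × Δh = 0.18 × 5.827 × 10^8 m² × 6.13 m = 6.43 × 10^8 m³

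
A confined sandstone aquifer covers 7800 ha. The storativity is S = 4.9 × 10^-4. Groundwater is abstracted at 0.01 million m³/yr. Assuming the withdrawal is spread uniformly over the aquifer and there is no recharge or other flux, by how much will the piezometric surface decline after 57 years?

A = 7800 ha = 7.8 × 10^7 m²
Q = 0.01 million m³/yr = 27.4 m³/d
t = 57 years = 20800 d
ΔV = Q × t = 27.4 m³/d × 20800 d = 5.7 × 10^5 m³
Δh = ΔV / (S × A) = 5.7 × 10^5 / (4.9 × 10^-4 × 7.8 × 10^7) = 14.91 m

Δh ≈ 14.9 m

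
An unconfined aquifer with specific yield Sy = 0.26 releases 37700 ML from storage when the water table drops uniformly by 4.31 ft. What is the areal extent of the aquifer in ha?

Δh = 4.31 ft = 1.314 m
ΔV = 37700 ML = 3.77 × 10^7 m³
A = ΔV / (Sy × Δh) = 3.77 × 10^7 / (0.26 × 1.314) = 1.104 × 10^8 m²
A = 1.104 × 10^8 m² = 11040 ha

A ≈ 11000 ha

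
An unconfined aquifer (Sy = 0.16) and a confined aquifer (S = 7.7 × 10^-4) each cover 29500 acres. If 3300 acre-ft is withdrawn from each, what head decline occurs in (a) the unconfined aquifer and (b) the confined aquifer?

Δh_u ≈ 0.213 m; Δh_c ≈ 44.3 m

A = 29500 acres = 1.194 × 10^8 m²
ΔV = 3300 acre-ft = 4.07 × 10^6 m³
Unconfined: Δh_u = ΔV/(Sy·A) = 4.07 × 10^6/(0.16 × 1.194 × 10^8) = 0.2131 m
Confined: Δh_c = ΔV/(S·A) = 4.07 × 10^6/(7.7 × 10^-4 × 1.194 × 10^8) = 44.28 m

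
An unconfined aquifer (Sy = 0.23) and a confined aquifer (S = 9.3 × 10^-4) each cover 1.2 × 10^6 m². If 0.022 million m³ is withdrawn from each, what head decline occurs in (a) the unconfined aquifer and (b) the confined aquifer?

Δh_u ≈ 0.0797 m; Δh_c ≈ 19.7 m

ΔV = 0.022 million m³ = 22000 m³
Unconfined: Δh_u = ΔV/(Sy·A) = 22000/(0.23 × 1.2 × 10^6) = 0.07971 m
Confined: Δh_c = ΔV/(S·A) = 22000/(9.3 × 10^-4 × 1.2 × 10^6) = 19.71 m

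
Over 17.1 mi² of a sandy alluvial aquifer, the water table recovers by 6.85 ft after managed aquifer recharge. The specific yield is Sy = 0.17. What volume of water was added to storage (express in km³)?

A = 17.1 mi² = 4.429 × 10^7 m²
Δh = 6.85 ft = 2.088 m
ΔV = Sy × A × Δh = 0.17 × 4.429 × 10^7 m² × 2.088 m = 1.572 × 10^7 m³
ΔV = 1.572 × 10^7 m³ = 0.01572 km³

ΔV ≈ 0.0157 km³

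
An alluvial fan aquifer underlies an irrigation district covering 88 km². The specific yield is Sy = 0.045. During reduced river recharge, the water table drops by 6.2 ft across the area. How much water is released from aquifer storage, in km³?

A = 88 km² = 8.8 × 10^7 m²
Δh = 6.2 ft = 1.89 m
ΔV = Sy × A × Δh = 0.045 × 8.8 × 10^7 m² × 1.89 m = 7.483 × 10^6 m³
ΔV = 7.483 × 10^6 m³ = 0.007483 km³

ΔV ≈ 0.00748 km³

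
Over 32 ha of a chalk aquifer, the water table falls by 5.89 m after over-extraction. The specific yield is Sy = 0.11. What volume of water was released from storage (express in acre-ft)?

ΔV ≈ 168 acre-ft

A = 32 ha = 3.2 × 10^5 m²
ΔV = Sy × A × Δh = 0.11 × 3.2 × 10^5 m² × 5.89 m = 2.073 × 10^5 m³
ΔV = 2.073 × 10^5 m³ = 168.1 acre-ft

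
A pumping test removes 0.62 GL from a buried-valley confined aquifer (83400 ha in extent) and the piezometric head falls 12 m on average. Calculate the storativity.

S ≈ 6.2 × 10^-5

A = 83400 ha = 8.34 × 10^8 m²
ΔV = 0.62 GL = 6.2 × 10^5 m³
S = ΔV / (A × Δh) = 6.2 × 10^5 m³ / (8.34 × 10^8 m² × 12 m) = 6.195 × 10^-5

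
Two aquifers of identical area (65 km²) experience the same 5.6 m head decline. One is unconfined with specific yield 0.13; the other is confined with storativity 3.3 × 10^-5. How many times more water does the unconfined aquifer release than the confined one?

ΔV_u / ΔV_c ≈ 3940

A = 65 km² = 6.5 × 10^7 m²
Unconfined: ΔV_u = Sy × A × Δh = 0.13 × 6.5 × 10^7 × 5.6 = 4.732 × 10^7 m³
Confined: ΔV_c = S × A × Δh = 3.3 × 10^-5 × 6.5 × 10^7 × 5.6 = 12010 m³
Ratio = ΔV_u / ΔV_c = Sy / S = 0.13 / 3.3 × 10^-5 = 3939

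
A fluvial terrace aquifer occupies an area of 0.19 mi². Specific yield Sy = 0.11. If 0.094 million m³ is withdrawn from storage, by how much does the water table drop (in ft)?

A = 0.19 mi² = 4.921 × 10^5 m²
ΔV = 0.094 million m³ = 94000 m³
Δh = ΔV / (Sy × A) = 94000 m³ / (0.11 × 4.921 × 10^5 m²) = 1.737 m
Δh = 1.737 m = 5.697 ft

Δh ≈ 5.7 ft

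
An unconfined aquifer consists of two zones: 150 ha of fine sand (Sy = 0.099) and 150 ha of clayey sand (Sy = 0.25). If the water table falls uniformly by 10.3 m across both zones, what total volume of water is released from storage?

A₁ = 150 ha = 1.5 × 10^6 m²; A₂ = 150 ha = 1.5 × 10^6 m²
ΔV₁ = 0.099 × 1.5 × 10^6 × 10.3 = 1.53 × 10^6 m³
ΔV₂ = 0.25 × 1.5 × 10^6 × 10.3 = 3.863 × 10^6 m³
ΔV = ΔV₁ + ΔV₂ = 5.392 × 10^6 m³

ΔV ≈ 5.39 × 10^6 m³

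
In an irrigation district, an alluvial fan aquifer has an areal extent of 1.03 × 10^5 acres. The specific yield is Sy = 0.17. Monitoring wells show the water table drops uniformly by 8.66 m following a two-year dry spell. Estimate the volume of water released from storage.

ΔV ≈ 6.14 × 10^8 m³

A = 1.03 × 10^5 acres = 4.168 × 10^8 m²
ΔV = Sy × A × Δh = 0.17 × 4.168 × 10^8 m² × 8.66 m = 6.137 × 10^8 m³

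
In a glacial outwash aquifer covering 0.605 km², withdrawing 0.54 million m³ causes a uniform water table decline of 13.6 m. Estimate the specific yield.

Sy ≈ 0.066

A = 0.605 km² = 6.05 × 10^5 m²
ΔV = 0.54 million m³ = 5.4 × 10^5 m³
Sy = ΔV / (A × Δh) = 5.4 × 10^5 m³ / (6.05 × 10^5 m² × 13.6 m) = 0.06563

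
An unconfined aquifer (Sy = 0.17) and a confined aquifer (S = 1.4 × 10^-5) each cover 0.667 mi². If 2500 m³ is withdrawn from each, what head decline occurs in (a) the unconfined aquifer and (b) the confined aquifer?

A = 0.667 mi² = 1.728 × 10^6 m²
Unconfined: Δh_u = ΔV/(Sy·A) = 2500/(0.17 × 1.728 × 10^6) = 0.008513 m
Confined: Δh_c = ΔV/(S·A) = 2500/(1.4 × 10^-5 × 1.728 × 10^6) = 103.4 m

Δh_u ≈ 0.00851 m; Δh_c ≈ 103 m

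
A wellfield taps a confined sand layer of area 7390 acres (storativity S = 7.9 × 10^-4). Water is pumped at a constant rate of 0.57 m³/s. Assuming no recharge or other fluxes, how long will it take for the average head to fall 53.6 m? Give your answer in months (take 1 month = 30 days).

t ≈ 0.857 months

A = 7390 acres = 2.991 × 10^7 m²
ΔV = S × A × Δh = 7.9 × 10^-4 × 2.991 × 10^7 × 53.6 = 1.266 × 10^6 m³
Q = 0.57 m³/s = 49250 m³/d
t = ΔV / Q = 1.266 × 10^6 m³ / 49250 m³/d = 25.71 d
t = 25.71 d ≈ 0.8571 months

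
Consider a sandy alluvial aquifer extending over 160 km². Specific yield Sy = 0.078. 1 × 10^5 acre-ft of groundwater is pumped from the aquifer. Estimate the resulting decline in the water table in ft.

A = 160 km² = 1.6 × 10^8 m²
ΔV = 1 × 10^5 acre-ft = 1.233 × 10^8 m³
Δh = ΔV / (Sy × A) = 1.233 × 10^8 m³ / (0.078 × 1.6 × 10^8 m²) = 9.884 m
Δh = 9.884 m = 32.43 ft

Δh ≈ 32.4 ft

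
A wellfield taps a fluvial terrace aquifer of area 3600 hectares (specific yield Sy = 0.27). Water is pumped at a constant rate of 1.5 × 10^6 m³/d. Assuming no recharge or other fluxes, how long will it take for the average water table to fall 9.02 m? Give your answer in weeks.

t ≈ 8.35 weeks

A = 3600 hectares = 3.6 × 10^7 m²
ΔV = Sy × A × Δh = 0.27 × 3.6 × 10^7 × 9.02 = 8.767 × 10^7 m³
t = ΔV / Q = 8.767 × 10^7 m³ / 1.5 × 10^6 m³/d = 58.45 d
t = 58.45 d ≈ 8.35 weeks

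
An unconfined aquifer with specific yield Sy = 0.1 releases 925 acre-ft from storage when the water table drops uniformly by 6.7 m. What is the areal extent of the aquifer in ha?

A ≈ 170 ha

ΔV = 925 acre-ft = 1.141 × 10^6 m³
A = ΔV / (Sy × Δh) = 1.141 × 10^6 / (0.1 × 6.7) = 1.703 × 10^6 m²
A = 1.703 × 10^6 m² = 170.3 ha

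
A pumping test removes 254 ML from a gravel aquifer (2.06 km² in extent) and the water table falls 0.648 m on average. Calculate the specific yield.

A = 2.06 km² = 2.06 × 10^6 m²
ΔV = 254 ML = 2.54 × 10^5 m³
Sy = ΔV / (A × Δh) = 2.54 × 10^5 m³ / (2.06 × 10^6 m² × 0.648 m) = 0.1903

Sy ≈ 0.19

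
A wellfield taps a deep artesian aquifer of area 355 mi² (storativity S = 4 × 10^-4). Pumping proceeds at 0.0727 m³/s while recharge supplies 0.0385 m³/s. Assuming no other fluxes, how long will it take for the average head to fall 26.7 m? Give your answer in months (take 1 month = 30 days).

t ≈ 111 months

A = 355 mi² = 9.194 × 10^8 m²
ΔV = S × A × Δh = 4 × 10^-4 × 9.194 × 10^8 × 26.7 = 9.82 × 10^6 m³
Net withdrawal = 0.0727 − 0.0385 = 0.0342 m³/s = 2955 m³/d
t = ΔV / Q = 9.82 × 10^6 m³ / 2955 m³/d = 3323 d
t = 3323 d ≈ 110.8 months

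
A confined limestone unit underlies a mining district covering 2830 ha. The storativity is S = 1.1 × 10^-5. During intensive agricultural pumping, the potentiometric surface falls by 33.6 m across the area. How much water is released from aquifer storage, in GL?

A = 2830 ha = 2.83 × 10^7 m²
ΔV = S × A × Δh = 1.1 × 10^-5 × 2.83 × 10^7 m² × 33.6 m = 10460 m³
ΔV = 10460 m³ = 0.01046 GL

ΔV ≈ 0.0105 GL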